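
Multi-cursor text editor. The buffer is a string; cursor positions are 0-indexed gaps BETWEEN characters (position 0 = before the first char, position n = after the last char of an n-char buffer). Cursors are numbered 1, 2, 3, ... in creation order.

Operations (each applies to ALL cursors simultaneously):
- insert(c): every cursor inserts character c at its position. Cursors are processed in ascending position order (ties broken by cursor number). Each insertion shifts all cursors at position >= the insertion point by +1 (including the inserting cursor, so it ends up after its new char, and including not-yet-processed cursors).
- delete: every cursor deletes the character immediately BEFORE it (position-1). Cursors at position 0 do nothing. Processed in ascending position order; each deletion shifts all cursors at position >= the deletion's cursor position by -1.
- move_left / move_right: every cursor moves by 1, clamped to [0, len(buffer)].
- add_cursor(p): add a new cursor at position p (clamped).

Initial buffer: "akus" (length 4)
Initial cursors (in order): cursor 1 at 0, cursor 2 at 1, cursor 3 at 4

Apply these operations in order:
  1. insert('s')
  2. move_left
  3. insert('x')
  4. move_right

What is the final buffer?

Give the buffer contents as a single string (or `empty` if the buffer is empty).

After op 1 (insert('s')): buffer="saskuss" (len 7), cursors c1@1 c2@3 c3@7, authorship 1.2...3
After op 2 (move_left): buffer="saskuss" (len 7), cursors c1@0 c2@2 c3@6, authorship 1.2...3
After op 3 (insert('x')): buffer="xsaxskusxs" (len 10), cursors c1@1 c2@4 c3@9, authorship 11.22...33
After op 4 (move_right): buffer="xsaxskusxs" (len 10), cursors c1@2 c2@5 c3@10, authorship 11.22...33

Answer: xsaxskusxs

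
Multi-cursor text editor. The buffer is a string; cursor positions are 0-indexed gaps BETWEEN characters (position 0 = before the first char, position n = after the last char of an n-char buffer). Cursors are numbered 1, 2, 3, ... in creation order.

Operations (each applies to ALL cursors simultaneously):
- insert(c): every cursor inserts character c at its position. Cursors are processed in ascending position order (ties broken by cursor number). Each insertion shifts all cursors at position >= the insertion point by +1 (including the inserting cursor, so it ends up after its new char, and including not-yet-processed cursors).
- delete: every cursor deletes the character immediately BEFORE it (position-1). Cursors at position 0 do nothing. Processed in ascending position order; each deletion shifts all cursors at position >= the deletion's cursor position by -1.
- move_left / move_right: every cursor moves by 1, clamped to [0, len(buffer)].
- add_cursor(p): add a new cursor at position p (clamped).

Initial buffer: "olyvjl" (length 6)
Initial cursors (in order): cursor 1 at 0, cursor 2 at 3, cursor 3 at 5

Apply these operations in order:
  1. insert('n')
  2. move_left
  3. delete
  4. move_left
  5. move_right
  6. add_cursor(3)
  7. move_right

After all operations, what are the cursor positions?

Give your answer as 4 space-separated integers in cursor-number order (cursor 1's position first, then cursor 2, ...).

Answer: 2 4 6 4

Derivation:
After op 1 (insert('n')): buffer="nolynvjnl" (len 9), cursors c1@1 c2@5 c3@8, authorship 1...2..3.
After op 2 (move_left): buffer="nolynvjnl" (len 9), cursors c1@0 c2@4 c3@7, authorship 1...2..3.
After op 3 (delete): buffer="nolnvnl" (len 7), cursors c1@0 c2@3 c3@5, authorship 1..2.3.
After op 4 (move_left): buffer="nolnvnl" (len 7), cursors c1@0 c2@2 c3@4, authorship 1..2.3.
After op 5 (move_right): buffer="nolnvnl" (len 7), cursors c1@1 c2@3 c3@5, authorship 1..2.3.
After op 6 (add_cursor(3)): buffer="nolnvnl" (len 7), cursors c1@1 c2@3 c4@3 c3@5, authorship 1..2.3.
After op 7 (move_right): buffer="nolnvnl" (len 7), cursors c1@2 c2@4 c4@4 c3@6, authorship 1..2.3.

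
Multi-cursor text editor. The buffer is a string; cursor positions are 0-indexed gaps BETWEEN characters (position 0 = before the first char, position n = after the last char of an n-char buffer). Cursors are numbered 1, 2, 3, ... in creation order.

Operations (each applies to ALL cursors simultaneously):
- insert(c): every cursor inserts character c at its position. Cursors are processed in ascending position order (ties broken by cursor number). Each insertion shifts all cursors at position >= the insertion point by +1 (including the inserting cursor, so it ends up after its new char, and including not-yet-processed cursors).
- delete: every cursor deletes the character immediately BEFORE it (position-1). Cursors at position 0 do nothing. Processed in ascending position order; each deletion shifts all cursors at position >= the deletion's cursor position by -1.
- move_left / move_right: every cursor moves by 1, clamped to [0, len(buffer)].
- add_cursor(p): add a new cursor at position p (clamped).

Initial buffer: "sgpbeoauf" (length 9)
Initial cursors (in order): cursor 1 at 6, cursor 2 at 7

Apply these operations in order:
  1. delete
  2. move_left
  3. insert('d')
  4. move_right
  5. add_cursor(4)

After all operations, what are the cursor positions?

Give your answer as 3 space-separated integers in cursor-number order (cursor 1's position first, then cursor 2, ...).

Answer: 7 7 4

Derivation:
After op 1 (delete): buffer="sgpbeuf" (len 7), cursors c1@5 c2@5, authorship .......
After op 2 (move_left): buffer="sgpbeuf" (len 7), cursors c1@4 c2@4, authorship .......
After op 3 (insert('d')): buffer="sgpbddeuf" (len 9), cursors c1@6 c2@6, authorship ....12...
After op 4 (move_right): buffer="sgpbddeuf" (len 9), cursors c1@7 c2@7, authorship ....12...
After op 5 (add_cursor(4)): buffer="sgpbddeuf" (len 9), cursors c3@4 c1@7 c2@7, authorship ....12...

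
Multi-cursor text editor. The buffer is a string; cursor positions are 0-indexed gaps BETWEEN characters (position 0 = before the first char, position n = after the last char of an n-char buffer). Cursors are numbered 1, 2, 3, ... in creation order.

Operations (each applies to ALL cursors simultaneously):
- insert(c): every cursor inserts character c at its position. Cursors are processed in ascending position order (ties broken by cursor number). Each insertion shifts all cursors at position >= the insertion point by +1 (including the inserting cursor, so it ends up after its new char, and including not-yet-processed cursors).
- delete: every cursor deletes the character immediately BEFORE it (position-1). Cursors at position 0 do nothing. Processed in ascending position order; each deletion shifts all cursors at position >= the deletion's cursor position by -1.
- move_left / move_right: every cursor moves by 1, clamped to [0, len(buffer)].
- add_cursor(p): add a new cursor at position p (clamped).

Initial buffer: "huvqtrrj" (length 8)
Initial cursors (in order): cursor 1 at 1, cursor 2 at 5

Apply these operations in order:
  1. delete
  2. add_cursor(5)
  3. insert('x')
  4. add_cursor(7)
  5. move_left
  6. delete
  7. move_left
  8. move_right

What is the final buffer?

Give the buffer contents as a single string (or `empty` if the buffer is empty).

After op 1 (delete): buffer="uvqrrj" (len 6), cursors c1@0 c2@3, authorship ......
After op 2 (add_cursor(5)): buffer="uvqrrj" (len 6), cursors c1@0 c2@3 c3@5, authorship ......
After op 3 (insert('x')): buffer="xuvqxrrxj" (len 9), cursors c1@1 c2@5 c3@8, authorship 1...2..3.
After op 4 (add_cursor(7)): buffer="xuvqxrrxj" (len 9), cursors c1@1 c2@5 c4@7 c3@8, authorship 1...2..3.
After op 5 (move_left): buffer="xuvqxrrxj" (len 9), cursors c1@0 c2@4 c4@6 c3@7, authorship 1...2..3.
After op 6 (delete): buffer="xuvxxj" (len 6), cursors c1@0 c2@3 c3@4 c4@4, authorship 1..23.
After op 7 (move_left): buffer="xuvxxj" (len 6), cursors c1@0 c2@2 c3@3 c4@3, authorship 1..23.
After op 8 (move_right): buffer="xuvxxj" (len 6), cursors c1@1 c2@3 c3@4 c4@4, authorship 1..23.

Answer: xuvxxj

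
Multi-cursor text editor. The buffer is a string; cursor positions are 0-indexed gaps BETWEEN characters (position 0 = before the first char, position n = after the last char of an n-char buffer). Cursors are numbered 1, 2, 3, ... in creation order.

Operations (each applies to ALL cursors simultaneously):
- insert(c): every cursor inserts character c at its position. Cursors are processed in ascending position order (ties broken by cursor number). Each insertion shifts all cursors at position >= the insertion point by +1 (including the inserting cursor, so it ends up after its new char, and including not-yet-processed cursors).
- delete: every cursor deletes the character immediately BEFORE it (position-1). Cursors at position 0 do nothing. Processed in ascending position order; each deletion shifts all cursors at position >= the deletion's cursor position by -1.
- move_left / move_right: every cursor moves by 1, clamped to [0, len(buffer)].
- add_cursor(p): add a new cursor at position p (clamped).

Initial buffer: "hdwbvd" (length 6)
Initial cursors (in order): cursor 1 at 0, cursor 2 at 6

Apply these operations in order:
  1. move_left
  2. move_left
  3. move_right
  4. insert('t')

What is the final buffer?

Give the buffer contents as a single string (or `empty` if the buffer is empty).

After op 1 (move_left): buffer="hdwbvd" (len 6), cursors c1@0 c2@5, authorship ......
After op 2 (move_left): buffer="hdwbvd" (len 6), cursors c1@0 c2@4, authorship ......
After op 3 (move_right): buffer="hdwbvd" (len 6), cursors c1@1 c2@5, authorship ......
After op 4 (insert('t')): buffer="htdwbvtd" (len 8), cursors c1@2 c2@7, authorship .1....2.

Answer: htdwbvtd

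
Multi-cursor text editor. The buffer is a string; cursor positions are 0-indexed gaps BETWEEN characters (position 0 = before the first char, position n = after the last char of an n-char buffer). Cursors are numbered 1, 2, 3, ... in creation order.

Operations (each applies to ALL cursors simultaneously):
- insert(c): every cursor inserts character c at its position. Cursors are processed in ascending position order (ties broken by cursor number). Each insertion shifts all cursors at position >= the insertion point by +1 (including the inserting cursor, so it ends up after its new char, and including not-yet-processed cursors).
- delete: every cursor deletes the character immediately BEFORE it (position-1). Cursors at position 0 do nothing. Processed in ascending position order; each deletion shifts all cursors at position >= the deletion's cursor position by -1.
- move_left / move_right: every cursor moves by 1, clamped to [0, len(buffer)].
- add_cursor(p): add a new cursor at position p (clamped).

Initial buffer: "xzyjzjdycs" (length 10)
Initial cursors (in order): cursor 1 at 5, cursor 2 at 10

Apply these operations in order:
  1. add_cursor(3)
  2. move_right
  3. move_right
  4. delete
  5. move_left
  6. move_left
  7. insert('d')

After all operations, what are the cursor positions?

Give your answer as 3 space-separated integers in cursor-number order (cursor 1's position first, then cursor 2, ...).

After op 1 (add_cursor(3)): buffer="xzyjzjdycs" (len 10), cursors c3@3 c1@5 c2@10, authorship ..........
After op 2 (move_right): buffer="xzyjzjdycs" (len 10), cursors c3@4 c1@6 c2@10, authorship ..........
After op 3 (move_right): buffer="xzyjzjdycs" (len 10), cursors c3@5 c1@7 c2@10, authorship ..........
After op 4 (delete): buffer="xzyjjyc" (len 7), cursors c3@4 c1@5 c2@7, authorship .......
After op 5 (move_left): buffer="xzyjjyc" (len 7), cursors c3@3 c1@4 c2@6, authorship .......
After op 6 (move_left): buffer="xzyjjyc" (len 7), cursors c3@2 c1@3 c2@5, authorship .......
After op 7 (insert('d')): buffer="xzdydjjdyc" (len 10), cursors c3@3 c1@5 c2@8, authorship ..3.1..2..

Answer: 5 8 3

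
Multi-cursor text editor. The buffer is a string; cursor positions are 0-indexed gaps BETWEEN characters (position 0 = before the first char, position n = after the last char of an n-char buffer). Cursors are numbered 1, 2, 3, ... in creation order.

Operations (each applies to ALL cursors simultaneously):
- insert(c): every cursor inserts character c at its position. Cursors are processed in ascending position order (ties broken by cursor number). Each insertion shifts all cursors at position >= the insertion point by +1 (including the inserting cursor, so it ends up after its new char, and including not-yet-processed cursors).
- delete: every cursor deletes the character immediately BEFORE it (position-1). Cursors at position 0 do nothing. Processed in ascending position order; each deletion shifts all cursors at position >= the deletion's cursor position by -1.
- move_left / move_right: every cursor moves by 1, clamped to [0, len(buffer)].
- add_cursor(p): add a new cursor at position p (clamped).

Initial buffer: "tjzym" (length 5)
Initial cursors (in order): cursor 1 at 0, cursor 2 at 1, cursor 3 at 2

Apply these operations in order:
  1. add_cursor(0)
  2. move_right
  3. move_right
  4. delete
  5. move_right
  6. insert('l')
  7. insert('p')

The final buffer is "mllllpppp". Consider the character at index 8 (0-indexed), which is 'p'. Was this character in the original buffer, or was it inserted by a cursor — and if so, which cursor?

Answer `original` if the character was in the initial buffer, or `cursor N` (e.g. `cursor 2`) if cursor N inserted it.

After op 1 (add_cursor(0)): buffer="tjzym" (len 5), cursors c1@0 c4@0 c2@1 c3@2, authorship .....
After op 2 (move_right): buffer="tjzym" (len 5), cursors c1@1 c4@1 c2@2 c3@3, authorship .....
After op 3 (move_right): buffer="tjzym" (len 5), cursors c1@2 c4@2 c2@3 c3@4, authorship .....
After op 4 (delete): buffer="m" (len 1), cursors c1@0 c2@0 c3@0 c4@0, authorship .
After op 5 (move_right): buffer="m" (len 1), cursors c1@1 c2@1 c3@1 c4@1, authorship .
After op 6 (insert('l')): buffer="mllll" (len 5), cursors c1@5 c2@5 c3@5 c4@5, authorship .1234
After op 7 (insert('p')): buffer="mllllpppp" (len 9), cursors c1@9 c2@9 c3@9 c4@9, authorship .12341234
Authorship (.=original, N=cursor N): . 1 2 3 4 1 2 3 4
Index 8: author = 4

Answer: cursor 4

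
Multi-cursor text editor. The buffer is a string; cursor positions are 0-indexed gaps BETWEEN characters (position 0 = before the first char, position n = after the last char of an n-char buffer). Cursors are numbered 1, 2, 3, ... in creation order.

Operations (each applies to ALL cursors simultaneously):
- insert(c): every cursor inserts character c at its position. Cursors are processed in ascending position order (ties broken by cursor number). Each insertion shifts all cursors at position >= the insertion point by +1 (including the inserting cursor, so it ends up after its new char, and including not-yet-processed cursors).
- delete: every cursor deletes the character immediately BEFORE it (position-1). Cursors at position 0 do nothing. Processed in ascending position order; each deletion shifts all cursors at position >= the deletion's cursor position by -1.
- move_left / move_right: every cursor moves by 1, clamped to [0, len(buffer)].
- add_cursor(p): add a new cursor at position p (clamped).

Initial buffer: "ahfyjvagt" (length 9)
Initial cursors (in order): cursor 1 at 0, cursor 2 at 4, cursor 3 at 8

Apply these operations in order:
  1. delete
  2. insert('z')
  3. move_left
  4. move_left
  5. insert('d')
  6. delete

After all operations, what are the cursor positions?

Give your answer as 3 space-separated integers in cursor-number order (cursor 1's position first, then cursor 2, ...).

After op 1 (delete): buffer="ahfjvat" (len 7), cursors c1@0 c2@3 c3@6, authorship .......
After op 2 (insert('z')): buffer="zahfzjvazt" (len 10), cursors c1@1 c2@5 c3@9, authorship 1...2...3.
After op 3 (move_left): buffer="zahfzjvazt" (len 10), cursors c1@0 c2@4 c3@8, authorship 1...2...3.
After op 4 (move_left): buffer="zahfzjvazt" (len 10), cursors c1@0 c2@3 c3@7, authorship 1...2...3.
After op 5 (insert('d')): buffer="dzahdfzjvdazt" (len 13), cursors c1@1 c2@5 c3@10, authorship 11..2.2..3.3.
After op 6 (delete): buffer="zahfzjvazt" (len 10), cursors c1@0 c2@3 c3@7, authorship 1...2...3.

Answer: 0 3 7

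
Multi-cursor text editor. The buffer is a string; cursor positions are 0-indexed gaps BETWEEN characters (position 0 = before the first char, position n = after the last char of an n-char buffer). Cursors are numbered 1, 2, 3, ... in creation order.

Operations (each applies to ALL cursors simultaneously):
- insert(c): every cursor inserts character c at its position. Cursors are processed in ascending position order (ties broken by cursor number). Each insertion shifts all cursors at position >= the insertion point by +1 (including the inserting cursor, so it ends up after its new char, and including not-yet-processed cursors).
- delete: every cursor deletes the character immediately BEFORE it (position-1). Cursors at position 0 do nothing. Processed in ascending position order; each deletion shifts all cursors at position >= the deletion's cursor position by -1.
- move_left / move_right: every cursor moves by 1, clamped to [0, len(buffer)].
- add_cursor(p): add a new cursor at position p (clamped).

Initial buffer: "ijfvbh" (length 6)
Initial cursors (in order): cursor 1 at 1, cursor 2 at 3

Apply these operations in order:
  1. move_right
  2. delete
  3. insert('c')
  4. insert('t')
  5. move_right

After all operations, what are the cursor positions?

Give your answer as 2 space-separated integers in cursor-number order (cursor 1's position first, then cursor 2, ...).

After op 1 (move_right): buffer="ijfvbh" (len 6), cursors c1@2 c2@4, authorship ......
After op 2 (delete): buffer="ifbh" (len 4), cursors c1@1 c2@2, authorship ....
After op 3 (insert('c')): buffer="icfcbh" (len 6), cursors c1@2 c2@4, authorship .1.2..
After op 4 (insert('t')): buffer="ictfctbh" (len 8), cursors c1@3 c2@6, authorship .11.22..
After op 5 (move_right): buffer="ictfctbh" (len 8), cursors c1@4 c2@7, authorship .11.22..

Answer: 4 7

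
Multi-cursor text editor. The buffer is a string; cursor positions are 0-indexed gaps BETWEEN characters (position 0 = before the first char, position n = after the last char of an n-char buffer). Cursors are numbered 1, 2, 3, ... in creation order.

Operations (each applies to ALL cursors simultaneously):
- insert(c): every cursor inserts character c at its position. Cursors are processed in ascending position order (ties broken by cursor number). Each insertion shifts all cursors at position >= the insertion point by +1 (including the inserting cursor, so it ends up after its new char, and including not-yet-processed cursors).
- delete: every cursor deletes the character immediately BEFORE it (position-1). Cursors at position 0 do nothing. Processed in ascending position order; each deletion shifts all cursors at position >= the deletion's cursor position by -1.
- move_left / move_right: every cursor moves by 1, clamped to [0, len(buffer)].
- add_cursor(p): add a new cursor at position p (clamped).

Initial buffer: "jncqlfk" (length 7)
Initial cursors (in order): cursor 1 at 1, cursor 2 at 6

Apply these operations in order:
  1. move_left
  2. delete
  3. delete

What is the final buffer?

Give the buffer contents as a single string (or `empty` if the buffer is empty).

Answer: jncfk

Derivation:
After op 1 (move_left): buffer="jncqlfk" (len 7), cursors c1@0 c2@5, authorship .......
After op 2 (delete): buffer="jncqfk" (len 6), cursors c1@0 c2@4, authorship ......
After op 3 (delete): buffer="jncfk" (len 5), cursors c1@0 c2@3, authorship .....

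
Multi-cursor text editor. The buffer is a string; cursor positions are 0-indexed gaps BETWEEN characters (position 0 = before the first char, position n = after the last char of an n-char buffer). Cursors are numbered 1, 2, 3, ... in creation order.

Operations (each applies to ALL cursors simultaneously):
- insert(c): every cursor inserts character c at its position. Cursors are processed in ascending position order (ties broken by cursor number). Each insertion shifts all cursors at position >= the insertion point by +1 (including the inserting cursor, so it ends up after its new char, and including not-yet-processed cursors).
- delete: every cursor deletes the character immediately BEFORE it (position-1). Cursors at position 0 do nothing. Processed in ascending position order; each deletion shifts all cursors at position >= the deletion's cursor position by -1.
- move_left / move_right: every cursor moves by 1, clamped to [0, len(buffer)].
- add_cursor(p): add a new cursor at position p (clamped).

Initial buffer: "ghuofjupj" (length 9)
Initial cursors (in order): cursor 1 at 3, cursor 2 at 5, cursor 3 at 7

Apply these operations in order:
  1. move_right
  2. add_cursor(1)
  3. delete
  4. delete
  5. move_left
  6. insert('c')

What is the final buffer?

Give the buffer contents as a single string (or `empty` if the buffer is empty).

After op 1 (move_right): buffer="ghuofjupj" (len 9), cursors c1@4 c2@6 c3@8, authorship .........
After op 2 (add_cursor(1)): buffer="ghuofjupj" (len 9), cursors c4@1 c1@4 c2@6 c3@8, authorship .........
After op 3 (delete): buffer="hufuj" (len 5), cursors c4@0 c1@2 c2@3 c3@4, authorship .....
After op 4 (delete): buffer="hj" (len 2), cursors c4@0 c1@1 c2@1 c3@1, authorship ..
After op 5 (move_left): buffer="hj" (len 2), cursors c1@0 c2@0 c3@0 c4@0, authorship ..
After op 6 (insert('c')): buffer="cccchj" (len 6), cursors c1@4 c2@4 c3@4 c4@4, authorship 1234..

Answer: cccchj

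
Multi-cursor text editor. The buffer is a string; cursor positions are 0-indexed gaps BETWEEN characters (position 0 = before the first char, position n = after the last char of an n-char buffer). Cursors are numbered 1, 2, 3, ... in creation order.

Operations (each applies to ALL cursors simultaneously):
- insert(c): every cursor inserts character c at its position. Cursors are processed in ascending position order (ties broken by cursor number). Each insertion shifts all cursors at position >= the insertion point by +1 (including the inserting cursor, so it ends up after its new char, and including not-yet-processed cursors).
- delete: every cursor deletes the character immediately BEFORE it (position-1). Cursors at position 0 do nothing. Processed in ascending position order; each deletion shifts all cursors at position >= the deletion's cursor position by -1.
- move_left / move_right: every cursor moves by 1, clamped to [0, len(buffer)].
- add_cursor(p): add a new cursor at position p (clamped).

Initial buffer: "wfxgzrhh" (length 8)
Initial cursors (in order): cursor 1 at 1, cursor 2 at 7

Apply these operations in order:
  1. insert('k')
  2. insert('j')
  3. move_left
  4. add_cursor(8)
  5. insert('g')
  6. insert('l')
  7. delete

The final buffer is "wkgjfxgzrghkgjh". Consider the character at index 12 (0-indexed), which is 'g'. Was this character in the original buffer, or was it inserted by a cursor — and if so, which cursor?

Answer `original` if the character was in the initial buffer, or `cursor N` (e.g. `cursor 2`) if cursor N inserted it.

After op 1 (insert('k')): buffer="wkfxgzrhkh" (len 10), cursors c1@2 c2@9, authorship .1......2.
After op 2 (insert('j')): buffer="wkjfxgzrhkjh" (len 12), cursors c1@3 c2@11, authorship .11......22.
After op 3 (move_left): buffer="wkjfxgzrhkjh" (len 12), cursors c1@2 c2@10, authorship .11......22.
After op 4 (add_cursor(8)): buffer="wkjfxgzrhkjh" (len 12), cursors c1@2 c3@8 c2@10, authorship .11......22.
After op 5 (insert('g')): buffer="wkgjfxgzrghkgjh" (len 15), cursors c1@3 c3@10 c2@13, authorship .111.....3.222.
After op 6 (insert('l')): buffer="wkgljfxgzrglhkgljh" (len 18), cursors c1@4 c3@12 c2@16, authorship .1111.....33.2222.
After op 7 (delete): buffer="wkgjfxgzrghkgjh" (len 15), cursors c1@3 c3@10 c2@13, authorship .111.....3.222.
Authorship (.=original, N=cursor N): . 1 1 1 . . . . . 3 . 2 2 2 .
Index 12: author = 2

Answer: cursor 2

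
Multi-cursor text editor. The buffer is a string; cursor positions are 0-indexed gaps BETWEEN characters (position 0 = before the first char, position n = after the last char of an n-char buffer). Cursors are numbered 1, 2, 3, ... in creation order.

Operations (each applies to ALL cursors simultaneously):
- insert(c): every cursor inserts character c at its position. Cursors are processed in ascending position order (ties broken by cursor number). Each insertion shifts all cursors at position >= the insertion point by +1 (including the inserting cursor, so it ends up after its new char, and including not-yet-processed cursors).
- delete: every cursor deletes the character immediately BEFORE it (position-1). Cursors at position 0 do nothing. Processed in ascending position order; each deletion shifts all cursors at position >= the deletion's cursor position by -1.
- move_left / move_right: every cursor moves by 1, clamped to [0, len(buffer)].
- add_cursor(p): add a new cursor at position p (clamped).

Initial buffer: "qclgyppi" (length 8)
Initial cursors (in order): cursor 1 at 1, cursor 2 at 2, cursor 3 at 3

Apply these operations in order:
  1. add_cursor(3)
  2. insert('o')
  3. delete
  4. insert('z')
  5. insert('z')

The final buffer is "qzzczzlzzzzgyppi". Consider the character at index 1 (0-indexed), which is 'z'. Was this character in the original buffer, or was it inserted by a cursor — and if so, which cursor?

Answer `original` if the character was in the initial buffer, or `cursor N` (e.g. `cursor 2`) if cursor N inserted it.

Answer: cursor 1

Derivation:
After op 1 (add_cursor(3)): buffer="qclgyppi" (len 8), cursors c1@1 c2@2 c3@3 c4@3, authorship ........
After op 2 (insert('o')): buffer="qocoloogyppi" (len 12), cursors c1@2 c2@4 c3@7 c4@7, authorship .1.2.34.....
After op 3 (delete): buffer="qclgyppi" (len 8), cursors c1@1 c2@2 c3@3 c4@3, authorship ........
After op 4 (insert('z')): buffer="qzczlzzgyppi" (len 12), cursors c1@2 c2@4 c3@7 c4@7, authorship .1.2.34.....
After op 5 (insert('z')): buffer="qzzczzlzzzzgyppi" (len 16), cursors c1@3 c2@6 c3@11 c4@11, authorship .11.22.3434.....
Authorship (.=original, N=cursor N): . 1 1 . 2 2 . 3 4 3 4 . . . . .
Index 1: author = 1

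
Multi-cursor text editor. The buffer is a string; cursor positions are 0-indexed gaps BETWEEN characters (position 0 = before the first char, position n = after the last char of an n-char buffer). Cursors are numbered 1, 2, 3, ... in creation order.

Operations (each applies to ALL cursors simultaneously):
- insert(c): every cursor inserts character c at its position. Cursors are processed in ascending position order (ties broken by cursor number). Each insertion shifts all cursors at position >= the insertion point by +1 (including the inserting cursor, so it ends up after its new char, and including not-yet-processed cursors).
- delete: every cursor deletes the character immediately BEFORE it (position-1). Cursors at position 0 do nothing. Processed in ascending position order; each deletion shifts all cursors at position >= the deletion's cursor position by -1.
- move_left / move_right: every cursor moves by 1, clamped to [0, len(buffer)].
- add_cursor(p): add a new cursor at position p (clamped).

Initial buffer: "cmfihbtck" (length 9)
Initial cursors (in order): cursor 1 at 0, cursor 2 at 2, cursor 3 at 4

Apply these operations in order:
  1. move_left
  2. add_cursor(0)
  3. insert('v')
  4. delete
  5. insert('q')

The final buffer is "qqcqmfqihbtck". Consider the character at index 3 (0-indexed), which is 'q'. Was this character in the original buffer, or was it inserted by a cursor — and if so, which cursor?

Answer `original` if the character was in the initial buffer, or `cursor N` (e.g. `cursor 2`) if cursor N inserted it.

After op 1 (move_left): buffer="cmfihbtck" (len 9), cursors c1@0 c2@1 c3@3, authorship .........
After op 2 (add_cursor(0)): buffer="cmfihbtck" (len 9), cursors c1@0 c4@0 c2@1 c3@3, authorship .........
After op 3 (insert('v')): buffer="vvcvmfvihbtck" (len 13), cursors c1@2 c4@2 c2@4 c3@7, authorship 14.2..3......
After op 4 (delete): buffer="cmfihbtck" (len 9), cursors c1@0 c4@0 c2@1 c3@3, authorship .........
After op 5 (insert('q')): buffer="qqcqmfqihbtck" (len 13), cursors c1@2 c4@2 c2@4 c3@7, authorship 14.2..3......
Authorship (.=original, N=cursor N): 1 4 . 2 . . 3 . . . . . .
Index 3: author = 2

Answer: cursor 2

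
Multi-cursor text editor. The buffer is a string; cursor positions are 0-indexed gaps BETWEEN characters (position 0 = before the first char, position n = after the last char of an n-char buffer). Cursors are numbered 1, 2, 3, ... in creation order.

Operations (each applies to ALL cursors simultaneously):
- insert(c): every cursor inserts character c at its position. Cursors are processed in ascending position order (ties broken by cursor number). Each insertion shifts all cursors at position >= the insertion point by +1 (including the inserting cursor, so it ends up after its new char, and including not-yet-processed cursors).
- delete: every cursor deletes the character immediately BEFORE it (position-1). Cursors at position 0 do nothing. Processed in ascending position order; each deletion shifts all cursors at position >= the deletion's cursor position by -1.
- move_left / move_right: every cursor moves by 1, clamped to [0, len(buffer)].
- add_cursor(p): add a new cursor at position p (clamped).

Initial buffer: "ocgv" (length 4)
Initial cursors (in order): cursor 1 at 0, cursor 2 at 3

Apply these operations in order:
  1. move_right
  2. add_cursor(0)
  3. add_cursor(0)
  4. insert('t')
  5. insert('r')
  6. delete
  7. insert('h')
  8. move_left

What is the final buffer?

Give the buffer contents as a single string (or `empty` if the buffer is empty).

Answer: tthhothcgvth

Derivation:
After op 1 (move_right): buffer="ocgv" (len 4), cursors c1@1 c2@4, authorship ....
After op 2 (add_cursor(0)): buffer="ocgv" (len 4), cursors c3@0 c1@1 c2@4, authorship ....
After op 3 (add_cursor(0)): buffer="ocgv" (len 4), cursors c3@0 c4@0 c1@1 c2@4, authorship ....
After op 4 (insert('t')): buffer="ttotcgvt" (len 8), cursors c3@2 c4@2 c1@4 c2@8, authorship 34.1...2
After op 5 (insert('r')): buffer="ttrrotrcgvtr" (len 12), cursors c3@4 c4@4 c1@7 c2@12, authorship 3434.11...22
After op 6 (delete): buffer="ttotcgvt" (len 8), cursors c3@2 c4@2 c1@4 c2@8, authorship 34.1...2
After op 7 (insert('h')): buffer="tthhothcgvth" (len 12), cursors c3@4 c4@4 c1@7 c2@12, authorship 3434.11...22
After op 8 (move_left): buffer="tthhothcgvth" (len 12), cursors c3@3 c4@3 c1@6 c2@11, authorship 3434.11...22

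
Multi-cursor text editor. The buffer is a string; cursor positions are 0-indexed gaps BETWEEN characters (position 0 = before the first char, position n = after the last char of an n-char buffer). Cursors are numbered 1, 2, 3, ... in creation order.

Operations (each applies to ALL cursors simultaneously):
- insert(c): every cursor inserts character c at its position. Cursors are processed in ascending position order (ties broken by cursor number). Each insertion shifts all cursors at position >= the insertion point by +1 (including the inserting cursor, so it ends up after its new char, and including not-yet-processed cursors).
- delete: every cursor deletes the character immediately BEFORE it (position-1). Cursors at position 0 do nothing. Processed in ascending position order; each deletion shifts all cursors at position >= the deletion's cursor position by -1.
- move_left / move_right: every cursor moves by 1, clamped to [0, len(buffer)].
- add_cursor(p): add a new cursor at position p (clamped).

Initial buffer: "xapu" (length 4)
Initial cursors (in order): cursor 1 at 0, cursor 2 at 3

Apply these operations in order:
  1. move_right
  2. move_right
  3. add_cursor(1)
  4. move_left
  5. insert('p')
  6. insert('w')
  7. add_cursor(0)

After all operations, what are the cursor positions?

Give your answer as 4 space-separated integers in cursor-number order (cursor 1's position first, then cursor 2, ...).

Answer: 5 9 2 0

Derivation:
After op 1 (move_right): buffer="xapu" (len 4), cursors c1@1 c2@4, authorship ....
After op 2 (move_right): buffer="xapu" (len 4), cursors c1@2 c2@4, authorship ....
After op 3 (add_cursor(1)): buffer="xapu" (len 4), cursors c3@1 c1@2 c2@4, authorship ....
After op 4 (move_left): buffer="xapu" (len 4), cursors c3@0 c1@1 c2@3, authorship ....
After op 5 (insert('p')): buffer="pxpappu" (len 7), cursors c3@1 c1@3 c2@6, authorship 3.1..2.
After op 6 (insert('w')): buffer="pwxpwappwu" (len 10), cursors c3@2 c1@5 c2@9, authorship 33.11..22.
After op 7 (add_cursor(0)): buffer="pwxpwappwu" (len 10), cursors c4@0 c3@2 c1@5 c2@9, authorship 33.11..22.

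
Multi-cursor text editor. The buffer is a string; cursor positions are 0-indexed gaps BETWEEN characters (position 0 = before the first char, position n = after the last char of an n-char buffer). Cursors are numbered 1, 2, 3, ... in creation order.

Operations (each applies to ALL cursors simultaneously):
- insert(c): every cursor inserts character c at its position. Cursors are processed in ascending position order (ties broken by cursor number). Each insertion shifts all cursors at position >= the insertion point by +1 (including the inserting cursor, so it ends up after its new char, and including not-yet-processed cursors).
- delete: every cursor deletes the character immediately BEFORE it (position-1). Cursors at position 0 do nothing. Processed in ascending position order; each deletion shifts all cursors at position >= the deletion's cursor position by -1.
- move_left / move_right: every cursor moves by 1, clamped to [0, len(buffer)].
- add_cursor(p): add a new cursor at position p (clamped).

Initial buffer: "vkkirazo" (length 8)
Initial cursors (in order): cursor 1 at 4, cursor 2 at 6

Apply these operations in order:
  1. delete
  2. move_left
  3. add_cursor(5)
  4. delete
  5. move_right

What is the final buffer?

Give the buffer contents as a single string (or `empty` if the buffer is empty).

Answer: vro

Derivation:
After op 1 (delete): buffer="vkkrzo" (len 6), cursors c1@3 c2@4, authorship ......
After op 2 (move_left): buffer="vkkrzo" (len 6), cursors c1@2 c2@3, authorship ......
After op 3 (add_cursor(5)): buffer="vkkrzo" (len 6), cursors c1@2 c2@3 c3@5, authorship ......
After op 4 (delete): buffer="vro" (len 3), cursors c1@1 c2@1 c3@2, authorship ...
After op 5 (move_right): buffer="vro" (len 3), cursors c1@2 c2@2 c3@3, authorship ...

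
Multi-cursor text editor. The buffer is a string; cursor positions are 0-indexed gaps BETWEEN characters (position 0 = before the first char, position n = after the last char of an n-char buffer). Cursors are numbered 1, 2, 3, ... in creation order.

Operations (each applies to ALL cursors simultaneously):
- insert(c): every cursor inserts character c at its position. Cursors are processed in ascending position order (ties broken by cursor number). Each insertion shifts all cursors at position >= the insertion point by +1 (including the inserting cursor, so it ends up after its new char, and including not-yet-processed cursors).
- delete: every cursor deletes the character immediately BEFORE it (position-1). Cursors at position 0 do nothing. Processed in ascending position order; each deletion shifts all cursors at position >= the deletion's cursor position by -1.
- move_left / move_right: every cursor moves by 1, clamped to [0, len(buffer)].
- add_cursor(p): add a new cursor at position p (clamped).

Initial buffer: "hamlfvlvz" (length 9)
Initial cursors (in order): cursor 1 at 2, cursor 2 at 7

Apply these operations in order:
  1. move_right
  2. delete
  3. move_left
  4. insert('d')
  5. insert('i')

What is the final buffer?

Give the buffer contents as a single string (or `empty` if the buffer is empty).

Answer: hdialfvdilz

Derivation:
After op 1 (move_right): buffer="hamlfvlvz" (len 9), cursors c1@3 c2@8, authorship .........
After op 2 (delete): buffer="halfvlz" (len 7), cursors c1@2 c2@6, authorship .......
After op 3 (move_left): buffer="halfvlz" (len 7), cursors c1@1 c2@5, authorship .......
After op 4 (insert('d')): buffer="hdalfvdlz" (len 9), cursors c1@2 c2@7, authorship .1....2..
After op 5 (insert('i')): buffer="hdialfvdilz" (len 11), cursors c1@3 c2@9, authorship .11....22..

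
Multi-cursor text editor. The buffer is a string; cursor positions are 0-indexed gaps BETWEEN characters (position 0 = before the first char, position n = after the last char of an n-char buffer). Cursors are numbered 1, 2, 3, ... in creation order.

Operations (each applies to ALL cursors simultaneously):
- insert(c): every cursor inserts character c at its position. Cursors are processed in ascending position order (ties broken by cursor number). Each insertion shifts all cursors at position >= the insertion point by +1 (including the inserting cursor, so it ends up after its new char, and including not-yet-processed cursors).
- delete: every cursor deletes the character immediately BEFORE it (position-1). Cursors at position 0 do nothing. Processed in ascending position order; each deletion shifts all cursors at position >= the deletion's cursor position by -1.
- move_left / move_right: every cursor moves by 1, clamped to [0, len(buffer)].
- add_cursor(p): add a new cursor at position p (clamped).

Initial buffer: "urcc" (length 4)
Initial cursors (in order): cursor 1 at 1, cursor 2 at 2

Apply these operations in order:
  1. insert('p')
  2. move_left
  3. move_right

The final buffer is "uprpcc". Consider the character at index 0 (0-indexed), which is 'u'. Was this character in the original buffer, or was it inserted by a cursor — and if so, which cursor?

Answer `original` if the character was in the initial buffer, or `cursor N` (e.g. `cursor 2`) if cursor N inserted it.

Answer: original

Derivation:
After op 1 (insert('p')): buffer="uprpcc" (len 6), cursors c1@2 c2@4, authorship .1.2..
After op 2 (move_left): buffer="uprpcc" (len 6), cursors c1@1 c2@3, authorship .1.2..
After op 3 (move_right): buffer="uprpcc" (len 6), cursors c1@2 c2@4, authorship .1.2..
Authorship (.=original, N=cursor N): . 1 . 2 . .
Index 0: author = original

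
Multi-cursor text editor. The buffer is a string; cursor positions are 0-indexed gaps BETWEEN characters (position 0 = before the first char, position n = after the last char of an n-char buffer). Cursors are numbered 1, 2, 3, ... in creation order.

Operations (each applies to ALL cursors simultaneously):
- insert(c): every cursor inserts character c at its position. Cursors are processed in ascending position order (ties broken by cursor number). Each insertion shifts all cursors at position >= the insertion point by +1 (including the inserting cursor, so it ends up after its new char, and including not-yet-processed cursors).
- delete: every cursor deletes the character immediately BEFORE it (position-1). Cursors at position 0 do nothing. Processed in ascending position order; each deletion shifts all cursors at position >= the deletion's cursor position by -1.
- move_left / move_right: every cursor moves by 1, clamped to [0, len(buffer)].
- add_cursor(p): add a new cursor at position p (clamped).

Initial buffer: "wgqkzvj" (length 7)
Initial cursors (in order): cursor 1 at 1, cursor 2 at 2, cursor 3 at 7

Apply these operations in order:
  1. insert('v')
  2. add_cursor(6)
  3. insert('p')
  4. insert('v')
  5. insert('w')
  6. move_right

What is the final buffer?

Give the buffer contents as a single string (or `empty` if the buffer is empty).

After op 1 (insert('v')): buffer="wvgvqkzvjv" (len 10), cursors c1@2 c2@4 c3@10, authorship .1.2.....3
After op 2 (add_cursor(6)): buffer="wvgvqkzvjv" (len 10), cursors c1@2 c2@4 c4@6 c3@10, authorship .1.2.....3
After op 3 (insert('p')): buffer="wvpgvpqkpzvjvp" (len 14), cursors c1@3 c2@6 c4@9 c3@14, authorship .11.22..4...33
After op 4 (insert('v')): buffer="wvpvgvpvqkpvzvjvpv" (len 18), cursors c1@4 c2@8 c4@12 c3@18, authorship .111.222..44...333
After op 5 (insert('w')): buffer="wvpvwgvpvwqkpvwzvjvpvw" (len 22), cursors c1@5 c2@10 c4@15 c3@22, authorship .1111.2222..444...3333
After op 6 (move_right): buffer="wvpvwgvpvwqkpvwzvjvpvw" (len 22), cursors c1@6 c2@11 c4@16 c3@22, authorship .1111.2222..444...3333

Answer: wvpvwgvpvwqkpvwzvjvpvw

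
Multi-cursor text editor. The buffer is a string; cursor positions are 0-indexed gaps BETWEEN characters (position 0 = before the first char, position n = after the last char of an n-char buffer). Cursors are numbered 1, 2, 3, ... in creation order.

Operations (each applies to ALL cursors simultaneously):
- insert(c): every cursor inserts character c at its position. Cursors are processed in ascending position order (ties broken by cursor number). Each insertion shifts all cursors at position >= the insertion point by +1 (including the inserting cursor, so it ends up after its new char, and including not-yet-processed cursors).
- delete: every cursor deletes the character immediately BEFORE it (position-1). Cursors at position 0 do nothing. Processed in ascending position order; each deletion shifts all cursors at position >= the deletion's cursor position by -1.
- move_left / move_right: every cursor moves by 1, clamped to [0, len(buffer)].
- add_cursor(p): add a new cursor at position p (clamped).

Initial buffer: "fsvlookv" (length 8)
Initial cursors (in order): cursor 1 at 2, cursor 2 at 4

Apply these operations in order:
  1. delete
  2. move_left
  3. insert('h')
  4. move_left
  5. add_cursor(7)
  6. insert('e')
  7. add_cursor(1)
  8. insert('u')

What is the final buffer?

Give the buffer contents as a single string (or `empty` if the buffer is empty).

Answer: euuhfeuhvookeuv

Derivation:
After op 1 (delete): buffer="fvookv" (len 6), cursors c1@1 c2@2, authorship ......
After op 2 (move_left): buffer="fvookv" (len 6), cursors c1@0 c2@1, authorship ......
After op 3 (insert('h')): buffer="hfhvookv" (len 8), cursors c1@1 c2@3, authorship 1.2.....
After op 4 (move_left): buffer="hfhvookv" (len 8), cursors c1@0 c2@2, authorship 1.2.....
After op 5 (add_cursor(7)): buffer="hfhvookv" (len 8), cursors c1@0 c2@2 c3@7, authorship 1.2.....
After op 6 (insert('e')): buffer="ehfehvookev" (len 11), cursors c1@1 c2@4 c3@10, authorship 11.22....3.
After op 7 (add_cursor(1)): buffer="ehfehvookev" (len 11), cursors c1@1 c4@1 c2@4 c3@10, authorship 11.22....3.
After op 8 (insert('u')): buffer="euuhfeuhvookeuv" (len 15), cursors c1@3 c4@3 c2@7 c3@14, authorship 1141.222....33.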